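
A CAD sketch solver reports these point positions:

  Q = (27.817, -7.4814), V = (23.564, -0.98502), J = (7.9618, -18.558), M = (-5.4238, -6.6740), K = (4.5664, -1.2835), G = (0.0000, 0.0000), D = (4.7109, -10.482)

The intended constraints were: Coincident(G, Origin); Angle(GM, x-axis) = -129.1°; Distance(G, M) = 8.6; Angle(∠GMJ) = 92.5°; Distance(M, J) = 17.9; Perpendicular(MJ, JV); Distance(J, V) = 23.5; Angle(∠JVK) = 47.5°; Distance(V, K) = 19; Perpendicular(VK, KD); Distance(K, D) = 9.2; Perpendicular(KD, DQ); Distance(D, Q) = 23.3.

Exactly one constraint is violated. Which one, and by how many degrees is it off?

Perpendicular(KD, DQ) — off by 6.50°.

G = (0.00, 0.00) ✓; GM at -129.1° ✓; |GM| = 8.600 ✓; ∠GMJ = 92.50° ✓; |MJ| = 17.90 ✓; ∠(MJ, JV) = 90.00° ✓; |JV| = 23.50 ✓; ∠JVK = 47.50° ✓; |VK| = 19.00 ✓; ∠(VK, KD) = 90.00° ✓; |KD| = 9.200 ✓; ∠(KD, DQ) = 96.50° ✗; |DQ| = 23.30 ✓.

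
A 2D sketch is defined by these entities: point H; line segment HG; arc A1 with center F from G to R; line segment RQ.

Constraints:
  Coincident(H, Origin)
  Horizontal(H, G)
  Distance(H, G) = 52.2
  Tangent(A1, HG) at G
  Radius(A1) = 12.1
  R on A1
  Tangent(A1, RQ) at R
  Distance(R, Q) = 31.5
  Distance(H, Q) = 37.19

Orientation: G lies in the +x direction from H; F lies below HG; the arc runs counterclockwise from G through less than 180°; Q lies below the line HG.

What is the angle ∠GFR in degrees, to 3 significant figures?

51.4°

Checks: |FG| = 12.10 ✓; |FR| = 12.10 ✓; ∠(FR, RQ) = 90.00° ✓; |RQ| = 31.50 ✓; |HQ| = 37.19 ✓.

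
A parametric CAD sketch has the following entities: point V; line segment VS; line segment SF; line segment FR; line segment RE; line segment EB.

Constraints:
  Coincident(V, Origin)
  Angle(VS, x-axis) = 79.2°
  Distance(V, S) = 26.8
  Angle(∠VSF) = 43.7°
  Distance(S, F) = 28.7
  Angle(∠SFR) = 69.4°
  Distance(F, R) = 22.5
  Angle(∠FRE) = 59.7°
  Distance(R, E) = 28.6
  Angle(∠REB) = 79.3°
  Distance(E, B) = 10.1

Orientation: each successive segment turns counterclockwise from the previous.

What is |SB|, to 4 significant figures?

13.06

∠FRE = 59.7° gives RE at 86.40° from the x-axis; with |RE| = 28.6, E = (2.128, 25.65). ∠REB = 79.3° gives EB at -172.9° from the x-axis; with |EB| = 10.1, B = (-7.895, 24.41). Then |SB| = |B − S| = 13.06.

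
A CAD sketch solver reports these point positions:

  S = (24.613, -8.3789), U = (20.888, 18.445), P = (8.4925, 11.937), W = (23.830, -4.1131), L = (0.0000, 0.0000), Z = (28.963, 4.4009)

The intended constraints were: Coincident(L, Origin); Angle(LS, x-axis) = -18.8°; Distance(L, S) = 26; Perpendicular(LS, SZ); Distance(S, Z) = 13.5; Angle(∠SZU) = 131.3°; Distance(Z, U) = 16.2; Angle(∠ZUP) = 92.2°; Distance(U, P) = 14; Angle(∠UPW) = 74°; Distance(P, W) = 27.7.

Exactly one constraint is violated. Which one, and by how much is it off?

Distance(P, W) = 27.7 — off by 5.50.

L = (0.00, 0.00) ✓; LS at -18.80° ✓; |LS| = 26.00 ✓; ∠(LS, SZ) = 90.00° ✓; |SZ| = 13.50 ✓; ∠SZU = 131.3° ✓; |ZU| = 16.20 ✓; ∠ZUP = 92.20° ✓; |UP| = 14.00 ✓; ∠UPW = 74.00° ✓; |PW| = 22.20 ✗.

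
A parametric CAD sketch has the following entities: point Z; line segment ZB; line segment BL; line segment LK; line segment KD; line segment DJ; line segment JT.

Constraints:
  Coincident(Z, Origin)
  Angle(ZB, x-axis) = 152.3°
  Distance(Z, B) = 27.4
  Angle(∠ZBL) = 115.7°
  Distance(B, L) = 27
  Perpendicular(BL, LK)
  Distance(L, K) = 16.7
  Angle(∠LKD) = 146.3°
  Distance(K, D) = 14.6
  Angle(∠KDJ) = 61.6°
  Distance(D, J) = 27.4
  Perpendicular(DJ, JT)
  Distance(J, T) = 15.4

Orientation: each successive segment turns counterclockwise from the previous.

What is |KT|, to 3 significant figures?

20.6

∠KDJ = 61.6° gives DJ at 98.7° from the x-axis; with |DJ| = 27.4, J = (-26.4, 5.39). The perpendicularity gives JT at right angles to DJ, so JT runs at -171°; with |JT| = 15.4, T = (-41.6, 3.07). Then |KT| = |T − K| = 20.6.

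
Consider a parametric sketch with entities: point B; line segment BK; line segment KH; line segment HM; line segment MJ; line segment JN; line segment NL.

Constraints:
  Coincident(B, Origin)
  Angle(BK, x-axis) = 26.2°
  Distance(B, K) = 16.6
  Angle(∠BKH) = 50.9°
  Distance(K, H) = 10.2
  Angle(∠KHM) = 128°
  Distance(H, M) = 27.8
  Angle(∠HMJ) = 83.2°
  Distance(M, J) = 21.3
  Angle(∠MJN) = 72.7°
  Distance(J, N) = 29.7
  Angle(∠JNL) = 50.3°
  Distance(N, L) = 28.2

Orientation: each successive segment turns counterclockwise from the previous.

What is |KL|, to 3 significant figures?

31.9

B is at the origin; BK runs at 26.2° with length 16.6, so K = (14.9, 7.33). ∠BKH = 50.9° gives KH at 155° from the x-axis; with |KH| = 10.2, H = (5.63, 11.6). ∠KHM = 128.0° gives HM at -153° from the x-axis; with |HM| = 27.8, M = (-19.1, -1.16). ∠HMJ = 83.2° gives MJ at -55.9° from the x-axis; with |MJ| = 21.3, J = (-7.13, -18.8). ∠MJN = 72.7° gives JN at 51.4° from the x-axis; with |JN| = 29.7, N = (11.4, 4.41). ∠JNL = 50.3° gives NL at -179° from the x-axis; with |NL| = 28.2, L = (-16.8, 3.87). Then |KL| = |L − K| = 31.9.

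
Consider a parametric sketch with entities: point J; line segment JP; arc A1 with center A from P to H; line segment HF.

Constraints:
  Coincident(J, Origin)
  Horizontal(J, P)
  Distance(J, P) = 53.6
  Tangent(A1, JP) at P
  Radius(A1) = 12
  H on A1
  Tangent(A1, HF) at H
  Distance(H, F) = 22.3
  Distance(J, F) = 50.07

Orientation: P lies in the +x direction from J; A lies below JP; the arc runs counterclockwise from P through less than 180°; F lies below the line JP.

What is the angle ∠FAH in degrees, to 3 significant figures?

61.7°

J is at the origin; J and P share the same y with |JP| = 53.6 and P on the +x side, so P = (53.6, 0.00). The tangent condition forces AP to be normal to JP, so A = P + (0, -12) = (53.6, -12.0). Since AH ⟂ HF (tangency), |AF| = √(12.0² + 22.3²) = 25.3 regardless of where H sits on A1. So F lies on both circle(J, 50.07) and circle(A, 25.3); the below-JP intersection is F = (38.3, -32.2). H is the foot of the tangent from F: H = (41.7, -10.2).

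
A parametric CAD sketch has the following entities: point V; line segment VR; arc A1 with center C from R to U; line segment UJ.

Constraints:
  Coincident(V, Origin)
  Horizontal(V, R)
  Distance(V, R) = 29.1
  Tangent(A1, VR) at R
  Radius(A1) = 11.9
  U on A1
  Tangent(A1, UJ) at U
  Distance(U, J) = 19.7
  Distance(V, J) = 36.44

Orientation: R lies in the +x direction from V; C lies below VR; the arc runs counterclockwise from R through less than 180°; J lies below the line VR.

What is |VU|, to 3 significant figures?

21.1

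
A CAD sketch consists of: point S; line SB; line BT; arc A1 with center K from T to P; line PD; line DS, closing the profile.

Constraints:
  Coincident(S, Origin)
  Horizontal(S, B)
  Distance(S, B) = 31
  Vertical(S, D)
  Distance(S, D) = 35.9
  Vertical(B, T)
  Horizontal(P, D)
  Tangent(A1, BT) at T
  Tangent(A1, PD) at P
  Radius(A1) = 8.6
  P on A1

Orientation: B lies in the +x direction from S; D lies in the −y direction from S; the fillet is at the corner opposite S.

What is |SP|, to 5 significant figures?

42.315

S is at the origin; S and B share the same y with |SB| = 31.0 and B on the +x side, so B = (31.000, 0.0000). SD is vertical with |SD| = 35.9 and D on the −y side, so D = (0.0000, -35.900). The virtual corner opposite S is at (31.000, -35.900). Since A1 is tangent to BT there, KT ⟂ BT and the tangent condition forces KP to be normal to PD, with radius 8.6, so the center K sits 8.6 in from both sides at K = (22.400, -27.300). That places the tangent points at T = (31.000, -27.300) on BT and P = (22.400, -35.900) on PD. Then |SP| = |P − S| = 42.315.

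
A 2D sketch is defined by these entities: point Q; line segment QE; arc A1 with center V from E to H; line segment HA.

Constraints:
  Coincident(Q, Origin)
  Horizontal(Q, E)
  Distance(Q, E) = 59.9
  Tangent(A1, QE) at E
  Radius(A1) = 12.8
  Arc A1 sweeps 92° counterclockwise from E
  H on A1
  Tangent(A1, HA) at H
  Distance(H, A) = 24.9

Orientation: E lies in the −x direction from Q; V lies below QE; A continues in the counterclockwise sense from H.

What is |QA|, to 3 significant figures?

81.3

Q is at the origin; Q and E share the same y with |QE| = 59.9 and E on the −x side, so E = (-59.9, 0.00). Tangency of A1 to QE means the radius VE is perpendicular to QE, so V = E + (0, -12.8) = (-59.9, -12.8). On A1, E sits at bearing 90° from V; a 92° counterclockwise sweep puts H at bearing 182°, so H = V + 12.8·(cos 182°, sin 182°) = (-72.7, -13.2). The tangent condition forces VH to be normal to HA, so HA runs along (−sin 182°, cos 182°); with |HA| = 24.9, A = (-71.8, -38.1). Then |QA| = |A − Q| = 81.3.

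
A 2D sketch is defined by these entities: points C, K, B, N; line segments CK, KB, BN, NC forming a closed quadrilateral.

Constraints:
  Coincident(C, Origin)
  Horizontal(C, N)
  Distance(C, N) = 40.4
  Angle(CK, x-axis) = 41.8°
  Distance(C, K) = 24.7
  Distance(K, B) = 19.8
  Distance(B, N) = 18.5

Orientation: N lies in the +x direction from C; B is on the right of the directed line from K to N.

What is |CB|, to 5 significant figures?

22.342

Checks: |KB| = 19.80 ✓; |BN| = 18.50 ✓.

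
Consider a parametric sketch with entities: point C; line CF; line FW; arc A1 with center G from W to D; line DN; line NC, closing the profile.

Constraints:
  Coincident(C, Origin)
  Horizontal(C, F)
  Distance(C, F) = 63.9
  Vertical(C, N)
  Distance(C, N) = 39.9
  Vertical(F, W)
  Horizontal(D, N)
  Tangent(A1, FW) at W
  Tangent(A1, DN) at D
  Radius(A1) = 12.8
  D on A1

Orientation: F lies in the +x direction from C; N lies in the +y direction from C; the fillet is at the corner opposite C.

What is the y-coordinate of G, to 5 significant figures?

27.100

C is at the origin; CF is horizontal with |CF| = 63.9 and F on the +x side, so F = (63.900, 0.0000). CN is vertical with |CN| = 39.9 and N on the +y side, so N = (0.0000, 39.900). The virtual corner opposite C is at (63.900, 39.900). Tangency of A1 to FW means the radius GW is perpendicular to FW and tangency of A1 to DN means the radius GD is perpendicular to DN, with radius 12.8, so the center G sits 12.8 in from both sides at G = (51.100, 27.100). So G.y = 27.100.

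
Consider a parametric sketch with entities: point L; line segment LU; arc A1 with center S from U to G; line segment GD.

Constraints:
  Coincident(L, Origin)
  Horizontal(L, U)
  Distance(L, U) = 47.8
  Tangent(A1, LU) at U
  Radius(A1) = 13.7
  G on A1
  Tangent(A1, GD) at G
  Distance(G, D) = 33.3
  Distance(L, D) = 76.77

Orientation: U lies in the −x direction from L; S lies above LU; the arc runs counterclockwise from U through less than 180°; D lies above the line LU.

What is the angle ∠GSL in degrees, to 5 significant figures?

58.753°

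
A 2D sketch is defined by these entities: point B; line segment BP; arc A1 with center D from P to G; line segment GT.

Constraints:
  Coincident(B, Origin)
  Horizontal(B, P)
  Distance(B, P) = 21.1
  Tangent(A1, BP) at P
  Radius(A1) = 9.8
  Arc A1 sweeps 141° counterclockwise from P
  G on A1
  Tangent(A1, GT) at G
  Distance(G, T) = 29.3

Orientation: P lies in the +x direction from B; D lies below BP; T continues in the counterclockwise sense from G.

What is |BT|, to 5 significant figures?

52.030

On A1, P sits at bearing 90° from D; a 141° counterclockwise sweep puts G at bearing 231°, so G = D + 9.8·(cos 231°, sin 231°) = (14.933, -17.416). Since A1 is tangent to GT there, DG ⟂ GT, so GT runs along (−sin 231°, cos 231°); with |GT| = 29.3, T = (37.703, -35.855). Then |BT| = |T − B| = 52.030.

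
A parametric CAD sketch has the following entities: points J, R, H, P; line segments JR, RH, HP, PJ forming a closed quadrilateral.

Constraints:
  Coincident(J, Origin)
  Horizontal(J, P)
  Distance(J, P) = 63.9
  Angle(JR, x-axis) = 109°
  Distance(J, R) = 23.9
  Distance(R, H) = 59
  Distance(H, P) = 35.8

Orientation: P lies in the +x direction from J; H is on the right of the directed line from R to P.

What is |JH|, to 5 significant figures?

38.884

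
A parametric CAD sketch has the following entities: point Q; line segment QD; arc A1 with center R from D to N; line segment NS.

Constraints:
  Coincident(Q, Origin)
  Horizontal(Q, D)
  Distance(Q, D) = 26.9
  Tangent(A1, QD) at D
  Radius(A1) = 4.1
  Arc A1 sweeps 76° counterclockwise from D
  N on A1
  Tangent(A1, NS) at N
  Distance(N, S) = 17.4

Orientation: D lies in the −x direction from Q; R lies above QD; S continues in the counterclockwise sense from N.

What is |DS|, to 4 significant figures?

21.60

Q is at the origin; QD is horizontal with |QD| = 26.9 and D on the −x side, so D = (-26.90, 0.000). The tangent condition forces RD to be normal to QD, so R = D + (0, 4.1) = (-26.90, 4.100). On A1, D sits at bearing -90° from R; a 76° counterclockwise sweep puts N at bearing -14°, so N = R + 4.1·(cos -14°, sin -14°) = (-22.92, 3.108). A1 meets NS tangentially, so RN is at right angles to NS, so NS runs along (−sin -14°, cos -14°); with |NS| = 17.4, S = (-18.71, 19.99). Then |DS| = |S − D| = 21.60.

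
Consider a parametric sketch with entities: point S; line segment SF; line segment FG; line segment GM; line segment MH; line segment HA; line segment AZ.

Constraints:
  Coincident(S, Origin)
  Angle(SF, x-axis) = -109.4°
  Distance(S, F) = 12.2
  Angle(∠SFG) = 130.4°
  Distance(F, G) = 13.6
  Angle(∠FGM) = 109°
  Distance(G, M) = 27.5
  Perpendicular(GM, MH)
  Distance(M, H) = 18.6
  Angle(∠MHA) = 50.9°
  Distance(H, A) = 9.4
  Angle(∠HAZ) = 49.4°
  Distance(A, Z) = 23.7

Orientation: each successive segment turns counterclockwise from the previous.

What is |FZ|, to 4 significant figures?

48.15

S is at the origin; SF runs at -109.4° with length 12.2, so F = (-4.052, -11.51). ∠SFG = 130.4° gives FG at -59.80° from the x-axis; with |FG| = 13.6, G = (2.789, -23.26). ∠FGM = 109.0° gives GM at 11.20° from the x-axis; with |GM| = 27.5, M = (29.76, -17.92). GM ⟂ MH, so MH runs at 101.2°; with |MH| = 18.6, H = (26.15, 0.3258). ∠MHA = 50.9° gives HA at -129.7° from the x-axis; with |HA| = 9.4, A = (20.15, -6.907). ∠HAZ = 49.4° gives AZ at 0.9000° from the x-axis; with |AZ| = 23.7, Z = (43.84, -6.534). Then |FZ| = |Z − F| = 48.15.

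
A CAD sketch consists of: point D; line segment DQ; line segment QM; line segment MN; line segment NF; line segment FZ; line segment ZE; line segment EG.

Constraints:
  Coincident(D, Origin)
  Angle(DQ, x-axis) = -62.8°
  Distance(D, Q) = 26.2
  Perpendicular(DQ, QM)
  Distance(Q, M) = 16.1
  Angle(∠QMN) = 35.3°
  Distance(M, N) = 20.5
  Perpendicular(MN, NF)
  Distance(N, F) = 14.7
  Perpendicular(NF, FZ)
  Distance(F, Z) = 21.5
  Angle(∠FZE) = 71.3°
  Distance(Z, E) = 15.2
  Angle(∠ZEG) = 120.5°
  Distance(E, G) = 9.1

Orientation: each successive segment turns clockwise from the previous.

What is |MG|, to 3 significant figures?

12.9

D is at the origin; DQ runs at -62.8° with length 26.2, so Q = (12.0, -23.3). The perpendicularity gives QM at right angles to DQ, so QM runs at -153°; with |QM| = 16.1, M = (-2.34, -30.7). ∠QMN = 35.3° gives MN at 62.5° from the x-axis; with |MN| = 20.5, N = (7.12, -12.5). MN ⟂ NF, so NF runs at -27.5°; with |NF| = 14.7, F = (20.2, -19.3). NF is perpendicular to FZ, so FZ runs at -118°; with |FZ| = 21.5, Z = (10.2, -38.3). ∠FZE = 71.3° gives ZE at 134° from the x-axis; with |ZE| = 15.2, E = (-0.287, -27.4). ∠ZEG = 120.5° gives EG at 74.3° from the x-axis; with |EG| = 9.1, G = (2.18, -18.6). Then |MG| = |G − M| = 12.9.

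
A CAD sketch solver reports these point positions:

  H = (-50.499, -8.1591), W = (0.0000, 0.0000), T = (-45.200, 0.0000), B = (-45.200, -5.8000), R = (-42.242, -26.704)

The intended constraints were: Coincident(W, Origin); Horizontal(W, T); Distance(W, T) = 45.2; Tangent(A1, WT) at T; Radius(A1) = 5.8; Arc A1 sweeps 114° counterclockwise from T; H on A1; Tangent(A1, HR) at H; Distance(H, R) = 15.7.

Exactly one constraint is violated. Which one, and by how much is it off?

Distance(H, R) = 15.7 — off by 4.60.

W = (0.00, 0.00) ✓; W.y = 0.00, T.y = 0.00 ✓; |WT| = 45.20 ✓; ∠(BT, TW) = 90.00° ✓; |BT| = 5.800 ✓; bearing(B→H) − bearing(B→T) = 114.0° ✓; |BH| = 5.800 ✓; ∠(BH, HR) = 90.00° ✓; |HR| = 20.30 ✗.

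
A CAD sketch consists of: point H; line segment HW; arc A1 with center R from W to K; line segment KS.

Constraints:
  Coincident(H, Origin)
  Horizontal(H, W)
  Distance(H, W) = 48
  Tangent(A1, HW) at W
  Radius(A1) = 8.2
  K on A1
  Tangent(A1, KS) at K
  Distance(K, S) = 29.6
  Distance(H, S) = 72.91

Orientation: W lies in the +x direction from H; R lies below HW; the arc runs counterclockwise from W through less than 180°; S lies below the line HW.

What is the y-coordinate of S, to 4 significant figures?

-34.16

H is at the origin; H and W share the same y with |HW| = 48.0 and W on the +x side, so W = (48.00, 0.000). The tangent condition forces RW to be normal to HW, so R = W + (0, -8.2) = (48.00, -8.200). Since RK ⟂ KS (tangency), |RS| = √(8.2² + 29.6²) = 30.71 regardless of where K sits on A1. So S lies on both circle(H, 72.91) and circle(R, 30.71); the below-HW intersection is S = (64.41, -34.16). K is the foot of the tangent from S: K = (42.49, -14.27).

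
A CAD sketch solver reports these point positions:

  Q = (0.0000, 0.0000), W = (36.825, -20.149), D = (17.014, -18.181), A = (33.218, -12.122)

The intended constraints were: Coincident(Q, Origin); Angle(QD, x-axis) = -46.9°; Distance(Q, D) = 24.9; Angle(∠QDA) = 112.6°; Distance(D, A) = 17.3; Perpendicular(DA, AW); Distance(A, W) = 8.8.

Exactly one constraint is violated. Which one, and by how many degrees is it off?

Perpendicular(DA, AW) — off by 3.70°.

Q = (0.00, 0.00) ✓; QD at -46.90° ✓; |QD| = 24.90 ✓; ∠QDA = 112.6° ✓; |DA| = 17.30 ✓; ∠(DA, AW) = 86.30° ✗; |AW| = 8.800 ✓.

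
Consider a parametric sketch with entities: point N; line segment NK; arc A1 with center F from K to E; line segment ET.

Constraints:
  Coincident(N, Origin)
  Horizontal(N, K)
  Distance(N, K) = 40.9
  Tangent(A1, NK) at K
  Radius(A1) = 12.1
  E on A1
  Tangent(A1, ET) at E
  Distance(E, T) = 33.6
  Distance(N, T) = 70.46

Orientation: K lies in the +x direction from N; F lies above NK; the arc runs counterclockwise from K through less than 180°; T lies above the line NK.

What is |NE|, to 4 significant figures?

54.29

N is at the origin; NK is horizontal with |NK| = 40.9 and K on the +x side, so K = (40.90, 0.000). Since A1 is tangent to NK there, FK ⟂ NK, so F = K + (0, 12.1) = (40.90, 12.10). Since FE ⟂ ET (tangency), |FT| = √(12.1² + 33.6²) = 35.71 regardless of where E sits on A1. So T lies on both circle(N, 70.46) and circle(F, 35.71); the above-NK intersection is T = (53.92, 45.35). E is the foot of the tangent from T: E = (53.00, 11.77).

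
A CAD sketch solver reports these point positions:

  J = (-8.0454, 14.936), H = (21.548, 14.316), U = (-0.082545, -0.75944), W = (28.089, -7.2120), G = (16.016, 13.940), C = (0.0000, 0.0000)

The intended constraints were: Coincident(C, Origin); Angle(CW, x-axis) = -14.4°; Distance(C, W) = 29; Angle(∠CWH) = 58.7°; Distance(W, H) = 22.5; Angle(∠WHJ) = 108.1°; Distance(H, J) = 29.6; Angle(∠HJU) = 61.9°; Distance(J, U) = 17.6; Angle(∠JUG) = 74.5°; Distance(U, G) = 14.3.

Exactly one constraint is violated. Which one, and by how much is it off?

Distance(U, G) = 14.3 — off by 7.50.

C = (0.00, 0.00) ✓; CW at -14.40° ✓; |CW| = 29.00 ✓; ∠CWH = 58.70° ✓; |WH| = 22.50 ✓; ∠WHJ = 108.1° ✓; |HJ| = 29.60 ✓; ∠HJU = 61.90° ✓; |JU| = 17.60 ✓; ∠JUG = 74.50° ✓; |UG| = 21.80 ✗.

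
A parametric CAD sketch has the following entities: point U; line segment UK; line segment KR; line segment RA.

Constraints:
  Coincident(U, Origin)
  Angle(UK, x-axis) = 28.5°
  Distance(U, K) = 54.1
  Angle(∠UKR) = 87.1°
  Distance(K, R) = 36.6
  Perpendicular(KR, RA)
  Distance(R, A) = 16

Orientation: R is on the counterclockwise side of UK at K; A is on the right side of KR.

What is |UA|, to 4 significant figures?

77.79

U is at the origin; UK runs at 28.5° with length 54.1, so K = 54.1·(cos 28.5°, sin 28.5°) = (47.54, 25.81). ∠UKR = 87.1°, so KR runs at 28.5° + (180° − 87.1°) = 121.4° from the x-axis; with |KR| = 36.6, R = K + 36.6·(cos 121.4°, sin 121.4°) = (28.48, 57.05). The perpendicularity gives RA at right angles to KR; with |RA| = 16.0 on the right of KR, A = R + 16.0·(0.8536, 0.5210) = (42.13, 65.39). Then |UA| = |A − U| = 77.79.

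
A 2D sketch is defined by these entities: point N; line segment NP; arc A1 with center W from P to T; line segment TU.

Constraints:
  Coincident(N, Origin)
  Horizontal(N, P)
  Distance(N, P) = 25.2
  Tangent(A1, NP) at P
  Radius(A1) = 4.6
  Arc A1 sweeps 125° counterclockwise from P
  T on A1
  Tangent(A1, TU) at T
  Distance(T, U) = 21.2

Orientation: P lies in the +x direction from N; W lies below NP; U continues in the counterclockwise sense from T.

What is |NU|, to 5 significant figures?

41.639

N is at the origin; NP is horizontal with |NP| = 25.2 and P on the +x side, so P = (25.200, 0.0000). A1 meets NP tangentially, so WP is at right angles to NP, so W = P + (0, -4.6) = (25.200, -4.6000). On A1, P sits at bearing 90° from W; a 125° counterclockwise sweep puts T at bearing 215°, so T = W + 4.6·(cos 215°, sin 215°) = (21.432, -7.2385). The tangent condition forces WT to be normal to TU, so TU runs along (−sin 215°, cos 215°); with |TU| = 21.2, U = (33.592, -24.604). Then |NU| = |U − N| = 41.639.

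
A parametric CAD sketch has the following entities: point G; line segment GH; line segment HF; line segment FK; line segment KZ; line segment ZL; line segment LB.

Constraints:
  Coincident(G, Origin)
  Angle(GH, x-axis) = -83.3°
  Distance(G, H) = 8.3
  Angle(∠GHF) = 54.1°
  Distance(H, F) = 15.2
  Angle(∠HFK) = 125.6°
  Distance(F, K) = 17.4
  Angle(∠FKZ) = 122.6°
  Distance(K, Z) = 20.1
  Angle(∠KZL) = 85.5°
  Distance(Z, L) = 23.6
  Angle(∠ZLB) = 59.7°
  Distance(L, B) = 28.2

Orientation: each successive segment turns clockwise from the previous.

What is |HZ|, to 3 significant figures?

37.4

G is at the origin; GH runs at -83.3° with length 8.3, so H = (0.968, -8.24). ∠GHF = 54.1° gives HF at 151° from the x-axis; with |HF| = 15.2, F = (-12.3, -0.828). ∠HFK = 125.6° gives FK at 96.4° from the x-axis; with |FK| = 17.4, K = (-14.2, 16.5). ∠FKZ = 122.6° gives KZ at 39.0° from the x-axis; with |KZ| = 20.1, Z = (1.38, 29.1). Then |HZ| = |Z − H| = 37.4.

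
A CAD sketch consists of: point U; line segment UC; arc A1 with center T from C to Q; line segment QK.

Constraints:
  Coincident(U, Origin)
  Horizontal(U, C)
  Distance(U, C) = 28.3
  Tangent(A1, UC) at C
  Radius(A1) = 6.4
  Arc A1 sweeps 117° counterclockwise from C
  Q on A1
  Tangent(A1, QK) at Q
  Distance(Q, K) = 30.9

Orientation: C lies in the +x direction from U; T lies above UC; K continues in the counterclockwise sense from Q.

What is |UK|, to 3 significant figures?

41.9

U is at the origin; U and C share the same y with |UC| = 28.3 and C on the +x side, so C = (28.3, 0.00). Tangency of A1 to UC means the radius TC is perpendicular to UC, so T = C + (0, 6.4) = (28.3, 6.40). On A1, C sits at bearing -90° from T; a 117° counterclockwise sweep puts Q at bearing 27°, so Q = T + 6.4·(cos 27°, sin 27°) = (34.0, 9.31). A1 meets QK tangentially, so TQ is at right angles to QK, so QK runs along (−sin 27°, cos 27°); with |QK| = 30.9, K = (20.0, 36.8). Then |UK| = |K − U| = 41.9.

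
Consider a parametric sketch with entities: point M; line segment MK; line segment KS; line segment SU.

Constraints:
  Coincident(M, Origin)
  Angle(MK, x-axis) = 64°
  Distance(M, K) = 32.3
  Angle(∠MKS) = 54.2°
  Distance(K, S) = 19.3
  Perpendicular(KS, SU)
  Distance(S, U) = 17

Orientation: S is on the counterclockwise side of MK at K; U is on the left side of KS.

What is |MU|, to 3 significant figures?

9.21

M is at the origin; MK runs at 64.0° with length 32.3, so K = 32.3·(cos 64.0°, sin 64.0°) = (14.2, 29.0). ∠MKS = 54.2°, so KS runs at 64.0° + (180° − 54.2°) = 190° from the x-axis; with |KS| = 19.3, S = K + 19.3·(cos 190°, sin 190°) = (-4.86, 25.7). KS ⟂ SU; with |SU| = 17.0 on the left of KS, U = S + 17.0·(0.170, -0.985) = (-1.97, 8.99). Then |MU| = |U − M| = 9.21.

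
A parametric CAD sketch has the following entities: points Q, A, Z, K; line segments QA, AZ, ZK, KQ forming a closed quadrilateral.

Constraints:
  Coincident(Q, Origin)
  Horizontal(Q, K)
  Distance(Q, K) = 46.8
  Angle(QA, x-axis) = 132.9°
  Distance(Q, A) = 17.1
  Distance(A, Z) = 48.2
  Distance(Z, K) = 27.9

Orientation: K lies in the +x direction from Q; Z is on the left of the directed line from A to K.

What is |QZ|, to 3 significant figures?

43.0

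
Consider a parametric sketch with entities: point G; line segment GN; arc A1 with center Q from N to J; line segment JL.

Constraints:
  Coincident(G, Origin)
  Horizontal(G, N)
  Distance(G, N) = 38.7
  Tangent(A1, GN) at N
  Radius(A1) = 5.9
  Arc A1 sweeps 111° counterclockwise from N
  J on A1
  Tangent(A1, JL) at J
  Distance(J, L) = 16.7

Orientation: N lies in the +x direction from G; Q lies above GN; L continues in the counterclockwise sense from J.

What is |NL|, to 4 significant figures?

23.61

On A1, N sits at bearing -90° from Q; a 111° counterclockwise sweep puts J at bearing 21°, so J = Q + 5.9·(cos 21°, sin 21°) = (44.21, 8.014). Since A1 is tangent to JL there, QJ ⟂ JL, so JL runs along (−sin 21°, cos 21°); with |JL| = 16.7, L = (38.22, 23.61). Then |NL| = |L − N| = 23.61.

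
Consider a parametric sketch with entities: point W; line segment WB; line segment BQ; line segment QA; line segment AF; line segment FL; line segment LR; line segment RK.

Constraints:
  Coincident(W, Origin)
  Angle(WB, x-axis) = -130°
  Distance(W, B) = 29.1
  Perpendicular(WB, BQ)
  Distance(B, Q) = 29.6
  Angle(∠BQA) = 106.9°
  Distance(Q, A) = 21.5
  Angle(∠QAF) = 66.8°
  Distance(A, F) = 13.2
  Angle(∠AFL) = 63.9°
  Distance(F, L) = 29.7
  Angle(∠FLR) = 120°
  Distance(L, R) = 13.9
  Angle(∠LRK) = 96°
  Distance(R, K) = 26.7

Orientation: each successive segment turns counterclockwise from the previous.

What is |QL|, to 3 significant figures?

10.8

W is at the origin; WB runs at -130.0° with length 29.1, so B = (-18.7, -22.3). WB ⟂ BQ, so BQ runs at -40.0°; with |BQ| = 29.6, Q = (3.97, -41.3). ∠BQA = 106.9° gives QA at 33.1° from the x-axis; with |QA| = 21.5, A = (22.0, -29.6). ∠QAF = 66.8° gives AF at 146° from the x-axis; with |AF| = 13.2, F = (11.0, -22.3). ∠AFL = 63.9° gives FL at -97.6° from the x-axis; with |FL| = 29.7, L = (7.07, -51.7). Then |QL| = |L − Q| = 10.8.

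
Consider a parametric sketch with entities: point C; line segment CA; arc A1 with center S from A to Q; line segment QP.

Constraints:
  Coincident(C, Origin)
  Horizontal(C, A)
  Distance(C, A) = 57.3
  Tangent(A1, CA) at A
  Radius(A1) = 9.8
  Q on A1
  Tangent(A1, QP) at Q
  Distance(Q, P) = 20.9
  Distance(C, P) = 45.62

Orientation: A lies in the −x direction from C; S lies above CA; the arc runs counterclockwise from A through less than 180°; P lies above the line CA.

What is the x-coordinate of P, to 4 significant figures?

-38.93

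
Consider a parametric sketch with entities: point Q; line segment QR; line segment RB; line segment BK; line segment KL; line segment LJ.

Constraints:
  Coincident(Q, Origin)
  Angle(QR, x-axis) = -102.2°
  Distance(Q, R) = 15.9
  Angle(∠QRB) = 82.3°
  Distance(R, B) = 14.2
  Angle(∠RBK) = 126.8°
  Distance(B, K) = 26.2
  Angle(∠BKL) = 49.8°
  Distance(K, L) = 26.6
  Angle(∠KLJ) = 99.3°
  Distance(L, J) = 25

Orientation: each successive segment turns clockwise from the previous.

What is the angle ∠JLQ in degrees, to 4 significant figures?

12.48°

Q is at the origin; QR runs at -102.2° with length 15.9, so R = (-3.360, -15.54). ∠QRB = 82.3° gives RB at 160.1° from the x-axis; with |RB| = 14.2, B = (-16.71, -10.71). ∠RBK = 126.8° gives BK at 106.9° from the x-axis; with |BK| = 26.2, K = (-24.33, 14.36). ∠BKL = 49.8° gives KL at -23.30° from the x-axis; with |KL| = 26.6, L = (0.1021, 3.839). ∠KLJ = 99.3° gives LJ at -104.0° from the x-axis; with |LJ| = 25.0, J = (-5.946, -20.42). Then cos ∠JLQ = LJ·LQ / (|LJ||LQ|), giving 12.48°.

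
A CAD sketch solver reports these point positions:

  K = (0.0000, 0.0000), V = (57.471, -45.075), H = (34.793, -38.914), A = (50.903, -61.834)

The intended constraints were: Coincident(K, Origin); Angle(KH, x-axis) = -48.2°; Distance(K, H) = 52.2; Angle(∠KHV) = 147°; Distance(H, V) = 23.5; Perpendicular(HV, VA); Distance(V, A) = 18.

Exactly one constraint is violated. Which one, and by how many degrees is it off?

Perpendicular(HV, VA) — off by 6.20°.

K = (0.00, 0.00) ✓; KH at -48.20° ✓; |KH| = 52.20 ✓; ∠KHV = 147.0° ✓; |HV| = 23.50 ✓; ∠(HV, VA) = 96.20° ✗; |VA| = 18.00 ✓.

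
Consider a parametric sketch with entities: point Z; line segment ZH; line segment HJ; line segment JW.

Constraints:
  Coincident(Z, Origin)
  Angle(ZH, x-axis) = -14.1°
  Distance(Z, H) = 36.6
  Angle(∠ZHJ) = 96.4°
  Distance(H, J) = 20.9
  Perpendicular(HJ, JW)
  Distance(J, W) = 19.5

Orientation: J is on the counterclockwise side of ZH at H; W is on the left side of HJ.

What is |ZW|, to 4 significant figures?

30.14

∠ZHJ = 96.4°, so HJ runs at -14.1° + (180° − 96.4°) = 69.50° from the x-axis; with |HJ| = 20.9, J = H + 20.9·(cos 69.50°, sin 69.50°) = (42.82, 10.66). The perpendicularity gives JW at right angles to HJ; with |JW| = 19.5 on the left of HJ, W = J + 19.5·(-0.9367, 0.3502) = (24.55, 17.49). Then |ZW| = |W − Z| = 30.14.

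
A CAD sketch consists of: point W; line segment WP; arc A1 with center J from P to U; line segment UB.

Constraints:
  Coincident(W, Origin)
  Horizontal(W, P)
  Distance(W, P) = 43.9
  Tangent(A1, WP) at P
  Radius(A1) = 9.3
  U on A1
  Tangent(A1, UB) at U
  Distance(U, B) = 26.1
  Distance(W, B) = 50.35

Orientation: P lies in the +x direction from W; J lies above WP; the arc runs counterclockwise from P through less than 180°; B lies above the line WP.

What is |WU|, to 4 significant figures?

53.43

W is at the origin; W and P share the same y with |WP| = 43.9 and P on the +x side, so P = (43.90, 0.000). A1 meets WP tangentially, so JP is at right angles to WP, so J = P + (0, 9.3) = (43.90, 9.300). Since JU ⟂ UB (tangency), |JB| = √(9.3² + 26.1²) = 27.71 regardless of where U sits on A1. So B lies on both circle(W, 50.35) and circle(J, 27.71); the above-WP intersection is B = (35.50, 35.70). U is the foot of the tangent from B: U = (51.30, 14.93).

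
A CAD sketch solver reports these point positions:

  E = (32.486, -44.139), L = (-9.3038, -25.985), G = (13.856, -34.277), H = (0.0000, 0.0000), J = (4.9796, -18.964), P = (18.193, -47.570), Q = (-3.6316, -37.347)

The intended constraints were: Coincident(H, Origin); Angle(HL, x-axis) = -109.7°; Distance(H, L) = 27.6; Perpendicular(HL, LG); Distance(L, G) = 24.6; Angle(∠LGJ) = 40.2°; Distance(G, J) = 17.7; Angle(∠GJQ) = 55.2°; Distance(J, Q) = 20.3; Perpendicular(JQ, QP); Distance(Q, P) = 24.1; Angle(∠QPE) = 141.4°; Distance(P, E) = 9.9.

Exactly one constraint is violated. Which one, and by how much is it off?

Distance(P, E) = 9.9 — off by 4.80.

H = (0.00, 0.00) ✓; HL at -109.7° ✓; |HL| = 27.60 ✓; ∠(HL, LG) = 90.00° ✓; |LG| = 24.60 ✓; ∠LGJ = 40.20° ✓; |GJ| = 17.70 ✓; ∠GJQ = 55.20° ✓; |JQ| = 20.30 ✓; ∠(JQ, QP) = 90.00° ✓; |QP| = 24.10 ✓; ∠QPE = 141.4° ✓; |PE| = 14.70 ✗.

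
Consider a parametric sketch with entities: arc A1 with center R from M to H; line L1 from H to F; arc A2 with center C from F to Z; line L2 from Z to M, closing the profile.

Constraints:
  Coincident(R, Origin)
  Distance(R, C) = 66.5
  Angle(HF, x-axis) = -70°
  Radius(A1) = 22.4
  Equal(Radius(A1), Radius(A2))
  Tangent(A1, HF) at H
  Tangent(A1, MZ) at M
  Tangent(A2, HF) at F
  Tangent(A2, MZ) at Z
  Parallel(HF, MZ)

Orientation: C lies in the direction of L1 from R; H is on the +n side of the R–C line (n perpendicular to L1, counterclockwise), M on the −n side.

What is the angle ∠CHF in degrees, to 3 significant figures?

18.6°

The slot axis is L1's direction at -70.0°, so u = (cos -70.0°, sin -70.0°) = (0.342, -0.940) and n = (−sin -70.0°, cos -70.0°) = (0.940, 0.342). R is at the origin and C lies 66.5 along u from R, so C = 66.5·u = (22.7, -62.5). Tangency of A1 to both parallel lines with radius 22.4 puts H and M at R ± 22.4·n: H = (21.0, 7.66), M = (-21.0, -7.66). Equal radii place F and Z the same way about C: F = C + 22.4·n = (43.8, -54.8), Z = C − 22.4·n = (1.70, -70.2). Then cos ∠CHF = HC·HF / (|HC||HF|), giving 18.6°.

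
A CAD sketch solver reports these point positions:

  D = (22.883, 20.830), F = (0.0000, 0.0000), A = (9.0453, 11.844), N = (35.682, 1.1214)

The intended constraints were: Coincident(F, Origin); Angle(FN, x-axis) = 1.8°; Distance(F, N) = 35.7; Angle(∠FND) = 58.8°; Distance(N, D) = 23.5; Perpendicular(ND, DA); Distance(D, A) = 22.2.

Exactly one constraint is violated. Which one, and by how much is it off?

Distance(D, A) = 22.2 — off by 5.70.

F = (0.00, 0.00) ✓; FN at 1.800° ✓; |FN| = 35.70 ✓; ∠FND = 58.80° ✓; |ND| = 23.50 ✓; ∠(ND, DA) = 90.00° ✓; |DA| = 16.50 ✗.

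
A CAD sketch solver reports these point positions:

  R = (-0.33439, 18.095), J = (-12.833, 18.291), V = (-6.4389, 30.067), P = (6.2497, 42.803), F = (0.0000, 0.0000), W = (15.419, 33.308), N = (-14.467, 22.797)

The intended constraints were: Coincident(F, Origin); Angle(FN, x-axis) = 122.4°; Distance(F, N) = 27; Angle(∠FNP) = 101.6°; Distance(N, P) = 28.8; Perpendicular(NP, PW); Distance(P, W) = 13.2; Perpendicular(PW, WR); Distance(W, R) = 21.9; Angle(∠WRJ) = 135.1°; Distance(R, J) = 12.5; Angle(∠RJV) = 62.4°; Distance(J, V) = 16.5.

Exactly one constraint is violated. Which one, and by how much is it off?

Distance(J, V) = 16.5 — off by 3.10.

F = (0.00, 0.00) ✓; FN at 122.4° ✓; |FN| = 27.00 ✓; ∠FNP = 101.6° ✓; |NP| = 28.80 ✓; ∠(NP, PW) = 90.00° ✓; |PW| = 13.20 ✓; ∠(PW, WR) = 90.00° ✓; |WR| = 21.90 ✓; ∠WRJ = 135.1° ✓; |RJ| = 12.50 ✓; ∠RJV = 62.40° ✓; |JV| = 13.40 ✗.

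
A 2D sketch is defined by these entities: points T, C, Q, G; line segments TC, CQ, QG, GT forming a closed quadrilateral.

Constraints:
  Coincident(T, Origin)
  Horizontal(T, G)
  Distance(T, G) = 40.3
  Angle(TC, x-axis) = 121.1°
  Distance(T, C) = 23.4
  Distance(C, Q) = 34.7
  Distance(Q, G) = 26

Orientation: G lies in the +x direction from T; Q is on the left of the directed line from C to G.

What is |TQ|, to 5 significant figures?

29.553

Checks: |CQ| = 34.70 ✓; |QG| = 26.00 ✓.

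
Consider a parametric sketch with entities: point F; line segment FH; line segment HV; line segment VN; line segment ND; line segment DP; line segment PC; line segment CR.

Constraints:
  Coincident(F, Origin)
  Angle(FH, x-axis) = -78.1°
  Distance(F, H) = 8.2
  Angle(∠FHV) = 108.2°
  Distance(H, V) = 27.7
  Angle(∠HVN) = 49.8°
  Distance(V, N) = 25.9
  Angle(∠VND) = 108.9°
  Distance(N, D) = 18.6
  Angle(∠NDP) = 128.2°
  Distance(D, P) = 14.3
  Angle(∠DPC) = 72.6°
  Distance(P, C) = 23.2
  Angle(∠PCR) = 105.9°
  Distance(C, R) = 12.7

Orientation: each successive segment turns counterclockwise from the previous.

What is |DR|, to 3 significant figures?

22.4

∠DPC = 72.6° gives PC at -5.80° from the x-axis; with |PC| = 23.2, C = (14.3, -9.87). ∠PCR = 105.9° gives CR at 68.3° from the x-axis; with |CR| = 12.7, R = (19.0, 1.93). Then |DR| = |R − D| = 22.4.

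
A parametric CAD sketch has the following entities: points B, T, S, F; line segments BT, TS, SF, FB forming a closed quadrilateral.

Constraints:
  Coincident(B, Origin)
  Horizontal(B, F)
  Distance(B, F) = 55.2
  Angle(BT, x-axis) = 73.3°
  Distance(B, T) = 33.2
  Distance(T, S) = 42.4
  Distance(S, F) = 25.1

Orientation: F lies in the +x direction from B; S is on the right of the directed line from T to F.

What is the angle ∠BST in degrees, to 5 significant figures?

50.937°

B is at the origin; B and F share the same y with |BF| = 55.2 and F in +x, so F = (55.2, 0). BT runs at 73.3° with |BT| = 33.2, so T = (9.5404, 31.800). S is determined by |TS| = 42.4 and |SF| = 25.1 together: it lies at the intersection of circle(T, 42.4) and circle(F, 25.1). With |TF| = 55.642, the foot of the radical line on TF is 38.314 from T and the perpendicular offset is √(42.4² − 38.314²) = 18.159. Taking the right-of-TF solution: S = (30.603, -4.9988).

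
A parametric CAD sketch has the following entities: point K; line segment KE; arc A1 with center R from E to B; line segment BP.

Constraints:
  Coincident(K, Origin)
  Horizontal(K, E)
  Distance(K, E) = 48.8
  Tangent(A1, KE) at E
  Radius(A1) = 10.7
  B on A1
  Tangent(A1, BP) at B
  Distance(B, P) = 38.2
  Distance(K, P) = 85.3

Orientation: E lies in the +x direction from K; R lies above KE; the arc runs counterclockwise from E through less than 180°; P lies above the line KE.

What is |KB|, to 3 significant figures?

58.7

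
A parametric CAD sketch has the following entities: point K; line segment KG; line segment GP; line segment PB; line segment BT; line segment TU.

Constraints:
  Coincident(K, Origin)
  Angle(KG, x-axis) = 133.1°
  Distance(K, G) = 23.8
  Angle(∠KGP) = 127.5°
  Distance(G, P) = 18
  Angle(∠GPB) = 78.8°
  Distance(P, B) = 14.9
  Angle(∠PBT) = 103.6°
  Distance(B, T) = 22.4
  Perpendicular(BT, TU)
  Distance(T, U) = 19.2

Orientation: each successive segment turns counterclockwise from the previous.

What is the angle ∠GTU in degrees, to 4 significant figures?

27.46°

∠PBT = 103.6° gives BT at 3.200° from the x-axis; with |BT| = 22.4, T = (-7.504, 2.608). BT ⟂ TU, so TU runs at 93.20°; with |TU| = 19.2, U = (-8.576, 21.78). Then cos ∠GTU = TG·TU / (|TG||TU|), giving 27.46°.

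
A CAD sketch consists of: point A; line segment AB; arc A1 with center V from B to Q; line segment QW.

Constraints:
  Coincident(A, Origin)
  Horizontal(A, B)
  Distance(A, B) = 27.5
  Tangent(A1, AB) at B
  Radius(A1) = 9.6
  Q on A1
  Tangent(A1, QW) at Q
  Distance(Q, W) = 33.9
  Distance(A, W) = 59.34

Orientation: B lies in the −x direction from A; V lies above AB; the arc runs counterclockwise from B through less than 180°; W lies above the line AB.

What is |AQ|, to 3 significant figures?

25.7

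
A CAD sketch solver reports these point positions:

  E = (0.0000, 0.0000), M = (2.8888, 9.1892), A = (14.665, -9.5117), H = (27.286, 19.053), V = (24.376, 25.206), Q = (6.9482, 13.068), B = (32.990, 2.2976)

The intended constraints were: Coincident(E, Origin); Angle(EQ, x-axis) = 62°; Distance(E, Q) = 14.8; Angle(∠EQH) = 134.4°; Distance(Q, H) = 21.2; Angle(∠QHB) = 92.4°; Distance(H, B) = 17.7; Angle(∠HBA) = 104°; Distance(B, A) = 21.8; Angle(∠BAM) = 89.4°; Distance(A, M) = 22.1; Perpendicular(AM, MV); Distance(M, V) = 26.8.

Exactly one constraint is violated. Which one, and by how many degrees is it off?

Perpendicular(AM, MV) — off by 4.50°.

E = (0.00, 0.00) ✓; EQ at 62.00° ✓; |EQ| = 14.80 ✓; ∠EQH = 134.4° ✓; |QH| = 21.20 ✓; ∠QHB = 92.40° ✓; |HB| = 17.70 ✓; ∠HBA = 104.0° ✓; |BA| = 21.80 ✓; ∠BAM = 89.40° ✓; |AM| = 22.10 ✓; ∠(AM, MV) = 85.50° ✗; |MV| = 26.80 ✓.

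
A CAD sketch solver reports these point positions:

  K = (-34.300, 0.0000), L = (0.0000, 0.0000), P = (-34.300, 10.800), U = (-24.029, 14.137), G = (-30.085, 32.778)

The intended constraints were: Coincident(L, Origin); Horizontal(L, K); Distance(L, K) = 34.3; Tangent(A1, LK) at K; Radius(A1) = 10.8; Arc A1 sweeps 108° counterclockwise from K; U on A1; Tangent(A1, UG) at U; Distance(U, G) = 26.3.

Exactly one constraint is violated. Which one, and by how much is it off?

Distance(U, G) = 26.3 — off by 6.70.

L = (0.00, 0.00) ✓; L.y = 0.00, K.y = 0.00 ✓; |LK| = 34.30 ✓; ∠(PK, KL) = 90.00° ✓; |PK| = 10.80 ✓; bearing(P→U) − bearing(P→K) = 108.0° ✓; |PU| = 10.80 ✓; ∠(PU, UG) = 90.00° ✓; |UG| = 19.60 ✗.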